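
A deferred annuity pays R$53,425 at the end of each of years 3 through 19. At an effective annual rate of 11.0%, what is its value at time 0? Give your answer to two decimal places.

R$327,322.73

Value one period before first payment (t=2): 53425 × [1 − (1+0.11)^(−17)] / 0.11 = 53425 × 7.548794 = 403,294.3406
Discount back 2 years: 403,294.3406 × (1+0.11)^(−2) = 403,294.3406 × 0.811622 = 327,322.7341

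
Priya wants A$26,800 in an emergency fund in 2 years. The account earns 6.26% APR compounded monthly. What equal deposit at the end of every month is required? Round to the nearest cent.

A$1,051.13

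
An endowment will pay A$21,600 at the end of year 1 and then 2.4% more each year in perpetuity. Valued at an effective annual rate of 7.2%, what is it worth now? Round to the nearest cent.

A$450,000.00

PV = D₁/(r − g) = 21600/(0.072 − 0.024) = 450,000.0000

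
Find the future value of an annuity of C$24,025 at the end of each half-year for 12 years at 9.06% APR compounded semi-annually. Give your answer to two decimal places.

i = 0.0906/2 = 0.0453 per half-year; n = 12·2 = 24.
FV = 24025 × [(1+0.0453)^24 − 1] / 0.0453 = 24025 × 41.851987 = 1,005,493.9763

C$1,005,493.98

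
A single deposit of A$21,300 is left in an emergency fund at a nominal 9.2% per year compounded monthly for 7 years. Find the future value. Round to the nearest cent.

A$40,457.46

i = 0.092/12 = 0.00766667 per month; n = 7·12 = 84.
21,300 × (1+0.00766667)^84 = 21,300 × 1.899411 = 40,457.4559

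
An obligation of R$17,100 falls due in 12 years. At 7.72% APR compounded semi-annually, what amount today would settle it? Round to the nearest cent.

Periodic rate i = 0.0772/2 = 0.0386; n = 12 × 2 = 24 periods.
Discount factor = (1+0.0386)^(−24) = 0.402940; PV = 17,100 × 0.402940 = 6,890.2737

R$6,890.27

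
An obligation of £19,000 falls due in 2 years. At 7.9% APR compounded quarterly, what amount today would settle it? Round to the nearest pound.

£16,248

i = 0.079/4 = 0.01975 per quarter; n = 2·4 = 8.
PV = 19,000 / (1 + 0.01975)^8 = 19,000 / 1.169364 = 16,248.1489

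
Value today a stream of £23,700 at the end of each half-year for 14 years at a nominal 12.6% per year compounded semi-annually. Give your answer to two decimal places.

£308,195.57

With 2 periods per year: i = 0.063, n = 28.
Annuity factor a(28|0.063) = 13.004032; PV = 23700 × 13.004032 = 308,195.5683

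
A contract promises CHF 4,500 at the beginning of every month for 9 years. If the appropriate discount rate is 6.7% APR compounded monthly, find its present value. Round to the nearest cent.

CHF 366,262.72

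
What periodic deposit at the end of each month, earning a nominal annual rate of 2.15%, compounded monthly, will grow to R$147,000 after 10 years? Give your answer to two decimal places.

R$1,099.12

i = 0.0215/12 = 0.00179167 per month; n = 10·12 = 120.
FV-annuity factor = 133.743294; PMT = 147000 / 133.743294 = 1,099.1205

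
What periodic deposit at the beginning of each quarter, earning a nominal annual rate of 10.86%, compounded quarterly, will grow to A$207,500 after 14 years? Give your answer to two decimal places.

A$1,575.05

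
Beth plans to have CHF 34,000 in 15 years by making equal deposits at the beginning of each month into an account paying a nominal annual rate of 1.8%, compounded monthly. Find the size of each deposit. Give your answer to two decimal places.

With 12 periods per year: i = 0.0015, n = 180.
FV-annuity factor × (1+i) = 206.776016; PMT = 34000 / 206.776016 = 164.4291

CHF 164.43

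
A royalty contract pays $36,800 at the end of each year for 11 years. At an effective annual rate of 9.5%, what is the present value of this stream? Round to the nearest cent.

$244,620.79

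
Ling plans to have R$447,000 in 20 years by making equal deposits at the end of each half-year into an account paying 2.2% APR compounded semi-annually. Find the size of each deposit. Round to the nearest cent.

R$8,956.59

i = 0.022/2 = 0.011 per half-year; n = 20·2 = 40.
FV-annuity factor = 49.907407; PMT = 447000 / 49.907407 = 8,956.5864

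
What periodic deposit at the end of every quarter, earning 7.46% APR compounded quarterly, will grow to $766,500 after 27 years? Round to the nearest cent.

With 4 periods per year: i = 0.01865, n = 108.
PMT = 766500 / ( [(1+0.01865)^108 − 1] / 0.01865 ) = 766500 / 340.856194 = 2,248.7489

$2,248.75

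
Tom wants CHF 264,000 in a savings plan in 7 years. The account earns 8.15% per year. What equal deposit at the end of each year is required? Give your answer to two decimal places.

FV-annuity factor = 8.963878; PMT = 264000 / 8.963878 = 29,451.5396

CHF 29,451.54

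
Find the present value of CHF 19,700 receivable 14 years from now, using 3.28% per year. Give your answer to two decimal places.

PV = 19,700 / (1 + 0.0328)^14 = 19,700 / 1.571185 = 12,538.3104

CHF 12,538.31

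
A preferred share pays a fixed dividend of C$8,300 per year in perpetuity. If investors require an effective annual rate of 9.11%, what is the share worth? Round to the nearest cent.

C$91,108.67

PV = PMT / i = 8300 / 0.0911 = 91,108.6718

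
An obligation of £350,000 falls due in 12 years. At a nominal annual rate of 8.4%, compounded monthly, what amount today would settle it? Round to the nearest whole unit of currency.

Periodic rate i = 0.084/12 = 0.007; n = 12 × 12 = 144 periods.
PV = FV·(1+i)^(−n) = 350,000 × 0.366232 = 128,181.1857

£128,181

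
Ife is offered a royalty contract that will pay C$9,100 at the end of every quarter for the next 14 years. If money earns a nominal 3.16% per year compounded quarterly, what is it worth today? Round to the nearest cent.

C$410,524.70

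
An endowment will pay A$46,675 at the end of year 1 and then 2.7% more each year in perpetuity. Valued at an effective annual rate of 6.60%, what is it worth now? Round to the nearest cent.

A$1,196,794.87

PV = D₁/(r − g) = 46675/(0.066 − 0.027) = 1,196,794.8718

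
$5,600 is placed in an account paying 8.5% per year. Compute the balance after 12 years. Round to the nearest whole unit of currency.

FV = PV·(1+i)^n = 5,600 × 2.661686 = 14,905.4429

$14,905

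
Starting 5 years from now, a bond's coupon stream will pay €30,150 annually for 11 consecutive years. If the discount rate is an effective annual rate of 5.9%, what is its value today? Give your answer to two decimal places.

PV at t=4 (ordinary 11-year annuity): 30150 × a(11|0.059) = 30150 × 7.927368 = 239,010.1602
PV₀ = 239,010.1602 / (1+0.059)^4 = 239,010.1602 / 1.257720 = 190,034.5306

€190,034.53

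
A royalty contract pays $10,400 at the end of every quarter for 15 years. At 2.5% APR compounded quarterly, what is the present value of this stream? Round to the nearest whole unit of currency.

i = 0.025/4 = 0.00625 per quarter; n = 15·4 = 60.
Annuity factor a(60|0.00625) = 49.905308; PV = 10400 × 49.905308 = 519,015.2051

$519,015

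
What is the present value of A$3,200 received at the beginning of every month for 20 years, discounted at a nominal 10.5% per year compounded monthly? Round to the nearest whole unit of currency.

i = 0.105/12 = 0.00875 per month; n = 20·12 = 240.
PV = 3200 × [1 − (1+0.00875)^(−240)] / 0.00875 × (1+i) = 3200 × 101.038694 = 323,323.8211
Payments are at the start of each period, so multiply by (1+i).

A$323,324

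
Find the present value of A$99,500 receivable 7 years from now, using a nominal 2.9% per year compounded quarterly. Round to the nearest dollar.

A$81,279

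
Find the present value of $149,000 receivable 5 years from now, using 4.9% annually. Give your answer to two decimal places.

$117,302.92

PV = FV·(1+i)^(−n) = 149,000 × 0.787268 = 117,302.9212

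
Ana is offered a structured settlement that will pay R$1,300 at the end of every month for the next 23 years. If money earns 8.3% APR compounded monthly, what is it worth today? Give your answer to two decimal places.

With 12 periods per year: i = 0.00691667, n = 276.
PV = PMT · [1 − (1+i)^(−n)] / i = 1300 · 123.006382 = 159,908.2965

R$159,908.30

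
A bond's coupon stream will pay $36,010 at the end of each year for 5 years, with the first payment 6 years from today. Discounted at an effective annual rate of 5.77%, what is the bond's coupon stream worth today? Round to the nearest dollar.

$115,308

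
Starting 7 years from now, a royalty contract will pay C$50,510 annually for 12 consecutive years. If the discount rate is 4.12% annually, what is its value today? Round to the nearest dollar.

C$369,480

Value one period before first payment (t=6): 50510 × [1 − (1+0.0412)^(−12)] / 0.0412 = 50510 × 9.320066 = 470,756.5138
Discount back 6 years: 470,756.5138 × (1+0.0412)^(−6) = 470,756.5138 × 0.784865 = 369,480.3798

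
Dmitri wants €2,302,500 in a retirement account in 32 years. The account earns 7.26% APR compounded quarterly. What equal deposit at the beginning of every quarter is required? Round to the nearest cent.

€4,561.70

i = 0.0726/4 = 0.01815 per quarter; n = 32·4 = 128.
PMT = 2.3025e+06 / ( [(1+0.01815)^128 − 1] / 0.01815 × (1+i) ) = 2.3025e+06 / 504.746360 = 4,561.6971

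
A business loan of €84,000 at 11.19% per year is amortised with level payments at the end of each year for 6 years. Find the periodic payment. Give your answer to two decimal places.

€19,964.43

PMT = 84000 / ( [1 − (1+0.1119)^(−6)] / 0.1119 ) = 84000 / 4.207483 = 19,964.4311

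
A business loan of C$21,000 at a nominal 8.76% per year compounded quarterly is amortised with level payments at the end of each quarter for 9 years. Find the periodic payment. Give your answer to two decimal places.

C$849.24

Periodic rate i = 0.0876/4 = 0.0219; n = 9 × 4 = 36 periods.
PMT = 21000 / ( [1 − (1+0.0219)^(−36)] / 0.0219 ) = 21000 / 24.728038 = 849.2384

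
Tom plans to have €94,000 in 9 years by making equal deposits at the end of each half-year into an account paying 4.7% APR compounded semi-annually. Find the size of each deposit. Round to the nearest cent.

Periodic rate i = 0.047/2 = 0.0235; n = 9 × 2 = 18 periods.
FV-annuity factor = 22.088600; PMT = 94000 / 22.088600 = 4,255.5889

€4,255.59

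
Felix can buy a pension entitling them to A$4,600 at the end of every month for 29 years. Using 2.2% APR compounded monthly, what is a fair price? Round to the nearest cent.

i = 0.022/12 = 0.00183333 per month; n = 29·12 = 348.
PV = PMT · [1 − (1+i)^(−n)] / i = 4600 · 257.096306 = 1,182,643.0066

A$1,182,643.01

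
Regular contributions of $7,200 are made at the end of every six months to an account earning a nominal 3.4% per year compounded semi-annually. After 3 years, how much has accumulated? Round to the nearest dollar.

With 2 periods per year: i = 0.017, n = 6.
Accumulation factor s(6|0.017) = 6.260854; FV = 7200 × 6.260854 = 45,078.1502

$45,078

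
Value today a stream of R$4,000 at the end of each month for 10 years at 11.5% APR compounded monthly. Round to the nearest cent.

With 12 periods per year: i = 0.00958333, n = 120.
Annuity factor a(120|0.00958333) = 71.126060; PV = 4000 × 71.126060 = 284,504.2405

R$284,504.24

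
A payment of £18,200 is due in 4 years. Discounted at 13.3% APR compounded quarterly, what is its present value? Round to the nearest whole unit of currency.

£10,784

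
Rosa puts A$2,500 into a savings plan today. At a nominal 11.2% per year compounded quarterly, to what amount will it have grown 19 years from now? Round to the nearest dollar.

A$20,390

Periodic rate i = 0.112/4 = 0.028; n = 19 × 4 = 76 periods.
FV = 2,500 × (1 + 0.028)^76 = 20,389.9764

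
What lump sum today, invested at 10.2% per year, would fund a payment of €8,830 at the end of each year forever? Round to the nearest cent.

€86,568.63

PV = C/r = 8830/0.102 = 86,568.6275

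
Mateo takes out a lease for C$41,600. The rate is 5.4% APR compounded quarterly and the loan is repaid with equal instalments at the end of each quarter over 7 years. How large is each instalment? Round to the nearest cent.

C$1,794.05

i = 0.054/4 = 0.0135 per quarter; n = 7·4 = 28.
PMT = 41600 / ( [1 − (1+0.0135)^(−28)] / 0.0135 ) = 41600 / 23.187742 = 1,794.0513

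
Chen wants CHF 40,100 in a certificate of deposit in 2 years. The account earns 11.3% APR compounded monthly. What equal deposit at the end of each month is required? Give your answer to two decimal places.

CHF 1,496.96

i = 0.113/12 = 0.00941667 per month; n = 2·12 = 24.
PMT = 40100 / ( [(1+0.00941667)^24 − 1] / 0.00941667 ) = 40100 / 26.787693 = 1,496.9561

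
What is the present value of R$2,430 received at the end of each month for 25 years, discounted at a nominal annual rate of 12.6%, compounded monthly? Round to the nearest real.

i = 0.126/12 = 0.0105 per month; n = 25·12 = 300.
Annuity factor a(300|0.0105) = 91.089364; PV = 2430 × 91.089364 = 221,347.1535

R$221,347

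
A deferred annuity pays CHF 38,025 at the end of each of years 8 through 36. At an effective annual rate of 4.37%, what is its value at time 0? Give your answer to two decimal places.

CHF 458,418.28

PV at t=7 (ordinary 29-year annuity): 38025 × a(29|0.0437) = 38025 × 16.263817 = 618,431.6492
Discount back 7 years: 618,431.6492 × (1+0.0437)^(−7) = 618,431.6492 × 0.741259 = 458,418.2753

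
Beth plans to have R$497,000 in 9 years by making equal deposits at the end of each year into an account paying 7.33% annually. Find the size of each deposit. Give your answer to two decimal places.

R$40,927.02

FV-annuity factor = 12.143566; PMT = 497000 / 12.143566 = 40,927.0209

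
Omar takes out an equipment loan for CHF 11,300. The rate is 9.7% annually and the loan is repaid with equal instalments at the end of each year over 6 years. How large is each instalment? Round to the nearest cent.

CHF 2,571.79

PMT = 11300 / ( [1 − (1+0.097)^(−6)] / 0.097 ) = 11300 / 4.393819 = 2,571.7948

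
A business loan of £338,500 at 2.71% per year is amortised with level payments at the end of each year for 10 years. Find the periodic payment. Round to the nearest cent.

£39,097.46

Annuity-PV factor = 8.657851; PMT = 338500 / 8.657851 = 39,097.4627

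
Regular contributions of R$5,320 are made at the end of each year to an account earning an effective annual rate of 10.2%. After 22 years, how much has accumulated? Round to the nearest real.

R$389,725

FV = 5320 × [(1+0.102)^22 − 1] / 0.102 = 5320 × 73.256649 = 389,725.3701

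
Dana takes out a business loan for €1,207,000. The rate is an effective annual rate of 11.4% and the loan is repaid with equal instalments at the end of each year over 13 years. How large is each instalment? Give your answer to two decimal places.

PMT = 1.207e+06 / ( [1 − (1+0.114)^(−13)] / 0.114 ) = 1.207e+06 / 6.616233 = 182,430.0908

€182,430.09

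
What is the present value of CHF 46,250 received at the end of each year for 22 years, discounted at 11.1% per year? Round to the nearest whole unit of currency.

PV = 46250 × [1 − (1+0.111)^(−22)] / 0.111 = 46250 × 8.119874 = 375,544.1712

CHF 375,544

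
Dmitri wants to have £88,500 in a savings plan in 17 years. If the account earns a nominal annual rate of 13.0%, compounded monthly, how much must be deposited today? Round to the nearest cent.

i = 0.13/12 = 0.0108333 per month; n = 17·12 = 204.
PV = 88,500 / (1 + 0.0108333)^204 = 88,500 / 9.008017 = 9,824.5821

£9,824.58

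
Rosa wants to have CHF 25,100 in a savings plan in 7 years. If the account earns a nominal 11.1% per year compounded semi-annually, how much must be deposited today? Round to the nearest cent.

i = 0.111/2 = 0.0555 per half-year; n = 7·2 = 14.
PV = 25,100 / (1 + 0.0555)^14 = 25,100 / 2.130175 = 11,783.0683

CHF 11,783.07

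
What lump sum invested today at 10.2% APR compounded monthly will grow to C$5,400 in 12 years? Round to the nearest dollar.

With 12 periods per year: i = 0.0085, n = 144.
Discount factor = (1+0.0085)^(−144) = 0.295577; PV = 5,400 × 0.295577 = 1,596.1136

C$1,596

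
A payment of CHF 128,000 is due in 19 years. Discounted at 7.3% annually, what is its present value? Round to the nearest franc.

CHF 33,559

PV = FV·(1+i)^(−n) = 128,000 × 0.262183 = 33,559.4823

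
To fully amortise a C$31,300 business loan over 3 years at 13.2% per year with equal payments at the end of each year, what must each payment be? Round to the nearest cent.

C$13,301.28

PMT = 31300 / ( [1 − (1+0.132)^(−3)] / 0.132 ) = 31300 / 2.353157 = 13,301.2783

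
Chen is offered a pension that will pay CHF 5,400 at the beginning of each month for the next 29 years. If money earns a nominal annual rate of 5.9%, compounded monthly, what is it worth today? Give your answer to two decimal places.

CHF 903,444.28

i = 0.059/12 = 0.00491667 per month; n = 29·12 = 348.
PV = PMT · [1 − (1+i)^(−n)] / i × (1+i) = 5400 · 167.304497 = 903,444.2822
(annuity-due: payments at period start, so ×(1+i).)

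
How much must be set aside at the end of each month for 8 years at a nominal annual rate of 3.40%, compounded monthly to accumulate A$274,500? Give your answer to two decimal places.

A$2,492.13

i = 0.034/12 = 0.00283333 per month; n = 8·12 = 96.
PMT = 274500 / ( [(1+0.00283333)^96 − 1] / 0.00283333 ) = 274500 / 110.146683 = 2,492.1313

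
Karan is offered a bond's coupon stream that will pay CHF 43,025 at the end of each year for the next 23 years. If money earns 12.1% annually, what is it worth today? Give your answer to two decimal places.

CHF 329,874.17

Annuity factor a(23|0.121) = 7.667035; PV = 43025 × 7.667035 = 329,874.1747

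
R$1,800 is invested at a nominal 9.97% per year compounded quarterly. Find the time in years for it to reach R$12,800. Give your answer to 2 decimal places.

19.92 years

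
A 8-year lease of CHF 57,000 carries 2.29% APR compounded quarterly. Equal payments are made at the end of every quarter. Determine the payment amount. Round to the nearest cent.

CHF 1,954.47

Periodic rate i = 0.0229/4 = 0.005725; n = 8 × 4 = 32 periods.
PMT = 57000 / ( [1 − (1+0.005725)^(−32)] / 0.005725 ) = 57000 / 29.163896 = 1,954.4714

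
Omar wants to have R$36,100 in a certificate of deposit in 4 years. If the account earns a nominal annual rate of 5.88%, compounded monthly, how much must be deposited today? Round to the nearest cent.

i = 0.0588/12 = 0.0049 per month; n = 4·12 = 48.
Discount factor = (1+0.0049)^(−48) = 0.790867; PV = 36,100 × 0.790867 = 28,550.2939

R$28,550.29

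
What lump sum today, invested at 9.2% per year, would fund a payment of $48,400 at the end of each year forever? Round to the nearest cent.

PV = C/r = 48400/0.092 = 526,086.9565

$526,086.96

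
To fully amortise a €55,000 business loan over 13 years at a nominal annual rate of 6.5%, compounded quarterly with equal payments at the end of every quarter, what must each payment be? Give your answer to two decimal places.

i = 0.065/4 = 0.01625 per quarter; n = 13·4 = 52.
Annuity-PV factor = 34.924006; PMT = 55000 / 34.924006 = 1,574.8480

€1,574.85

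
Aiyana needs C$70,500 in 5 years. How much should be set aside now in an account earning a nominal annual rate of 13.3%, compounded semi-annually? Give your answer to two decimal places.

C$37,032.29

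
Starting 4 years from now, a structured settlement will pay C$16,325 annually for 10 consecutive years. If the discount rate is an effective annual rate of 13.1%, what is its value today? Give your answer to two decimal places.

PV at t=3 (ordinary 10-year annuity): 16325 × a(10|0.131) = 16325 × 5.404626 = 88,230.5168
PV₀ = 88,230.5168 / (1+0.131)^3 = 88,230.5168 / 1.446731 = 60,986.1206

C$60,986.12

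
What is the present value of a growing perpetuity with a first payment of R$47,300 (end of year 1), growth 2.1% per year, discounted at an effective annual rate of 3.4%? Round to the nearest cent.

R$3,638,461.54

PV = D₁/(r − g) = 47300/(0.034 − 0.021) = 3,638,461.5385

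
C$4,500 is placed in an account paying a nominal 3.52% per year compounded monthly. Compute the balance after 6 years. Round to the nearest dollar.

With 12 periods per year: i = 0.00293333, n = 72.
4,500 × (1+0.00293333)^72 = 4,500 × 1.234778 = 5,556.4990

C$5,556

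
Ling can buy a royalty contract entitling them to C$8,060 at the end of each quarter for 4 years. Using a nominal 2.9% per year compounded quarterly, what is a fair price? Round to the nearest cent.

With 4 periods per year: i = 0.00725, n = 16.
PV = 8060 × [1 − (1+0.00725)^(−16)] / 0.00725 = 8060 × 15.055456 = 121,346.9730

C$121,346.97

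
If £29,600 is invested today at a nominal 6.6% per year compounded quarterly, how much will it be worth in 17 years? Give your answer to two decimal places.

£90,072.82

With 4 periods per year: i = 0.0165, n = 68.
FV = PV·(1+i)^n = 29,600 × 3.043001 = 90,072.8186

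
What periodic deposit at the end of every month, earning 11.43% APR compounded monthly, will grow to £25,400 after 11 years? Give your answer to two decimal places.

i = 0.1143/12 = 0.009525 per month; n = 11·12 = 132.
FV-annuity factor = 261.948307; PMT = 25400 / 261.948307 = 96.9657

£96.97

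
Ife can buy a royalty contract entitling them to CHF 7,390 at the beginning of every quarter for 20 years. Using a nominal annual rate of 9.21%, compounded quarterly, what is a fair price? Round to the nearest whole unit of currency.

CHF 275,204

i = 0.0921/4 = 0.023025 per quarter; n = 20·4 = 80.
PV = PMT · [1 − (1+i)^(−n)] / i × (1+i) = 7390 · 37.240093 = 275,204.2903
Payments are at the start of each period, so multiply by (1+i).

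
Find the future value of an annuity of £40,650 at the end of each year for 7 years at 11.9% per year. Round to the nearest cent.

£408,857.56

Accumulation factor s(7|0.119) = 10.057997; FV = 40650 × 10.057997 = 408,857.5643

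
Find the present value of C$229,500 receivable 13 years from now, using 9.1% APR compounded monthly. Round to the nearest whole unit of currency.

Periodic rate i = 0.091/12 = 0.00758333; n = 13 × 12 = 156 periods.
PV = 229,500 / (1 + 0.00758333)^156 = 229,500 / 3.249617 = 70,623.7170

C$70,624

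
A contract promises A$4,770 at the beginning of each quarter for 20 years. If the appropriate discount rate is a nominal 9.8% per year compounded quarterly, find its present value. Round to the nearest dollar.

A$170,696

Periodic rate i = 0.098/4 = 0.0245; n = 20 × 4 = 80 periods.
Annuity factor a(80|0.0245) × (1+i) = 35.785333; PV = 4770 × 35.785333 = 170,696.0386
(annuity-due: payments at period start, so ×(1+i).)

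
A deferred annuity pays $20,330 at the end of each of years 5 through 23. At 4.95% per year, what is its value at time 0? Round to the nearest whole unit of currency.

PV at t=4 (ordinary 19-year annuity): 20330 × a(19|0.0495) = 20330 × 12.134717 = 246,698.7944
PV₀ = 246,698.7944 / (1+0.0495)^4 = 246,698.7944 / 1.213193 = 203,346.7593

$203,347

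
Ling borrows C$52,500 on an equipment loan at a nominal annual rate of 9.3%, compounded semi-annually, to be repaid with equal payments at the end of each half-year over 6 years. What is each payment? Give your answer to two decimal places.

i = 0.093/2 = 0.0465 per half-year; n = 6·2 = 12.
PMT = 52500 / ( [1 − (1+0.0465)^(−12)] / 0.0465 ) = 52500 / 9.040836 = 5,806.9849

C$5,806.98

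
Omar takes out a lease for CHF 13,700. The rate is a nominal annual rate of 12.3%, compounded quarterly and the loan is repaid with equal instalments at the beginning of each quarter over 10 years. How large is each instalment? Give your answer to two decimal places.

Periodic rate i = 0.123/4 = 0.03075; n = 10 × 4 = 40 periods.
Annuity-PV factor × (1+i) = 23.539315; PMT = 13700 / 23.539315 = 582.0050

CHF 582.01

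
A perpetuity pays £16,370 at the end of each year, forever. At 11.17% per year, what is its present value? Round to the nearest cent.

£146,553.27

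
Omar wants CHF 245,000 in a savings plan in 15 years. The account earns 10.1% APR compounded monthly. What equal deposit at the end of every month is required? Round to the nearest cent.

With 12 periods per year: i = 0.00841667, n = 180.
FV-annuity factor = 418.297271; PMT = 245000 / 418.297271 = 585.7079

CHF 585.71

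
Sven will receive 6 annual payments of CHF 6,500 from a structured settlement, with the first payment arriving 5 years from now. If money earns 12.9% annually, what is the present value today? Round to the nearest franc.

CHF 16,038

Value one period before first payment (t=4): 6500 × [1 − (1+0.129)^(−6)] / 0.129 = 6500 × 4.008707 = 26,056.5949
PV₀ = 26,056.5949 / (1+0.129)^4 = 26,056.5949 / 1.624710 = 16,037.6929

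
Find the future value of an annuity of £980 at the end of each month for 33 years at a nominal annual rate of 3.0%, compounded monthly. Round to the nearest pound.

£661,661

Periodic rate i = 0.03/12 = 0.0025; n = 33 × 12 = 396 periods.
FV = PMT · [(1+i)^n − 1] / i = 980 · 675.164665 = 661,661.3719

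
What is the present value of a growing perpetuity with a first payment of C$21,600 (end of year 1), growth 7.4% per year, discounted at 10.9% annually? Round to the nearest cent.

PV = D₁/(r − g) = 21600/(0.109 − 0.074) = 617,142.8571

C$617,142.86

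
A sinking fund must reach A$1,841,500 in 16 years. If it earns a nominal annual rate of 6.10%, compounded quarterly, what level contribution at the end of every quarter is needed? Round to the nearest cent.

A$17,183.00

Periodic rate i = 0.061/4 = 0.01525; n = 16 × 4 = 64 periods.
PMT = 1.8415e+06 / ( [(1+0.01525)^64 − 1] / 0.01525 ) = 1.8415e+06 / 107.169858 = 17,183.0030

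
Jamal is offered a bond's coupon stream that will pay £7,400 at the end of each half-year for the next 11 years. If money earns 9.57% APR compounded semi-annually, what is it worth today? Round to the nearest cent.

£99,344.34

Periodic rate i = 0.0957/2 = 0.04785; n = 11 × 2 = 22 periods.
PV = PMT · [1 − (1+i)^(−n)] / i = 7400 · 13.424910 = 99,344.3377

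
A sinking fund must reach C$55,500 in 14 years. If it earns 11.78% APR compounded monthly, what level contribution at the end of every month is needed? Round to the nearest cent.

C$130.93

Periodic rate i = 0.1178/12 = 0.00981667; n = 14 × 12 = 168 periods.
PMT = 55500 / ( [(1+0.00981667)^168 − 1] / 0.00981667 ) = 55500 / 423.885377 = 130.9316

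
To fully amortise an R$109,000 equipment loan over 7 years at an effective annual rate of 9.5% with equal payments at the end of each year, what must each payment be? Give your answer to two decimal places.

R$22,021.93

Annuity-PV factor = 4.949612; PMT = 109000 / 4.949612 = 22,021.9272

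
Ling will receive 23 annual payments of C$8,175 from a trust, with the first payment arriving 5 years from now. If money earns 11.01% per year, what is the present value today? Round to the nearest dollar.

C$44,468

PV at t=4 (ordinary 23-year annuity): 8175 × a(23|0.1101) = 8175 × 8.260628 = 67,530.6377
Discount back 4 years: 67,530.6377 × (1+0.1101)^(−4) = 67,530.6377 × 0.658494 = 44,468.4959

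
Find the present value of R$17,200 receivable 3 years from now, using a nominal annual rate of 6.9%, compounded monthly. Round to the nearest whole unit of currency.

R$13,992

i = 0.069/12 = 0.00575 per month; n = 3·12 = 36.
PV = 17,200 / (1 + 0.00575)^36 = 17,200 / 1.229254 = 13,992.2309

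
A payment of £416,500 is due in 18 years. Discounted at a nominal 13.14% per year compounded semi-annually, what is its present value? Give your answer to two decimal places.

£42,145.99

Periodic rate i = 0.1314/2 = 0.0657; n = 18 × 2 = 36 periods.
Discount factor = (1+0.0657)^(−36) = 0.101191; PV = 416,500 × 0.101191 = 42,145.9879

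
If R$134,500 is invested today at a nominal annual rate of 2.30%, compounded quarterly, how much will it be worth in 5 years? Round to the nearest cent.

R$150,842.29

i = 0.023/4 = 0.00575 per quarter; n = 5·4 = 20.
134,500 × (1+0.00575)^20 = 134,500 × 1.121504 = 150,842.2873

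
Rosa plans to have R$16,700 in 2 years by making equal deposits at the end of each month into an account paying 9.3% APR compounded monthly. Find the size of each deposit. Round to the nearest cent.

R$635.81

With 12 periods per year: i = 0.00775, n = 24.
PMT = 16700 / ( [(1+0.00775)^24 − 1] / 0.00775 ) = 16700 / 26.265670 = 635.8109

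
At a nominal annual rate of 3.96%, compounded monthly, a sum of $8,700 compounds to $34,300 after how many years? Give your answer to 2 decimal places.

34.70 years

Periodic rate i = 0.0396/12 = 0.0033.
n = ln(34300/8700) / ln(1+0.0033) = ln(3.94253) / 0.003295 = 416.3893 months
= 416.3893/12 years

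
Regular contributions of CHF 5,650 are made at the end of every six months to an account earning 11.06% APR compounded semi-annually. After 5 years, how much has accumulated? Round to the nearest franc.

Periodic rate i = 0.1106/2 = 0.0553; n = 5 × 2 = 10 periods.
FV = 5650 × [(1+0.0553)^10 − 1] / 0.0553 = 5650 × 12.893453 = 72,848.0105

CHF 72,848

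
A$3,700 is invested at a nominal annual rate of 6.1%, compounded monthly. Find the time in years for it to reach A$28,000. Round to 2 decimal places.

33.26 years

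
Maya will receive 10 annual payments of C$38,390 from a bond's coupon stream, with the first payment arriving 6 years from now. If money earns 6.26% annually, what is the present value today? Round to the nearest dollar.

Value one period before first payment (t=5): 38390 × [1 − (1+0.0626)^(−10)] / 0.0626 = 38390 × 7.270267 = 279,105.5562
Discount back 5 years: 279,105.5562 × (1+0.0626)^(−5) = 279,105.5562 × 0.738161 = 206,024.7635

C$206,025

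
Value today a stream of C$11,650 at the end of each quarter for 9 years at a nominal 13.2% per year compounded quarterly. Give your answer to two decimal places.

i = 0.132/4 = 0.033 per quarter; n = 9·4 = 36.
PV = 11650 × [1 − (1+0.033)^(−36)] / 0.033 = 11650 × 20.886856 = 243,331.8733

C$243,331.87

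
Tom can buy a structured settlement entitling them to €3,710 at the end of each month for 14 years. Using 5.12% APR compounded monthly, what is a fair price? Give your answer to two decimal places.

€444,280.45

With 12 periods per year: i = 0.00426667, n = 168.
PV = 3710 × [1 − (1+0.00426667)^(−168)] / 0.00426667 = 3710 × 119.752143 = 444,280.4507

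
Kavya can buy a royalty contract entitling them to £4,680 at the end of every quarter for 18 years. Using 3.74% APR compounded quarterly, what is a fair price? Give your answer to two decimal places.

£244,425.34

With 4 periods per year: i = 0.00935, n = 72.
PV = 4680 × [1 − (1+0.00935)^(−72)] / 0.00935 = 4680 × 52.227637 = 244,425.3395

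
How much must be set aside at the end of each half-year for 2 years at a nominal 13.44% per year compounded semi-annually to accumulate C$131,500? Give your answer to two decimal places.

C$29,740.59

With 2 periods per year: i = 0.0672, n = 4.
FV-annuity factor = 4.421567; PMT = 131500 / 4.421567 = 29,740.5886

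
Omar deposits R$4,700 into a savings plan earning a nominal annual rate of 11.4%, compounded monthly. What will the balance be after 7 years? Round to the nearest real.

R$10,400

Periodic rate i = 0.114/12 = 0.0095; n = 7 × 12 = 84 periods.
FV = PV·(1+i)^n = 4,700 × 2.212744 = 10,399.8964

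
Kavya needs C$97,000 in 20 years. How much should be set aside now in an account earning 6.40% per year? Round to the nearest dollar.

PV = 97,000 / (1 + 0.064)^20 = 97,000 / 3.458060 = 28,050.4075

C$28,050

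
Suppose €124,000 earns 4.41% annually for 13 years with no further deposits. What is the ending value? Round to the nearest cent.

FV = PV·(1+i)^n = 124,000 × 1.752456 = 217,304.6052

€217,304.61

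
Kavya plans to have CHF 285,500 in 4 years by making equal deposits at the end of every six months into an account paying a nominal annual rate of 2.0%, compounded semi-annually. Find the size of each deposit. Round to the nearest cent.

CHF 34,457.08

i = 0.02/2 = 0.01 per half-year; n = 4·2 = 8.
FV-annuity factor = 8.285671; PMT = 285500 / 8.285671 = 34,457.0784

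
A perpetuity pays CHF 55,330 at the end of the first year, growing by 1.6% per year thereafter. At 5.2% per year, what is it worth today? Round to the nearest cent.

CHF 1,536,944.44

PV = D₁/(r − g) = 55330/(0.052 − 0.016) = 1,536,944.4444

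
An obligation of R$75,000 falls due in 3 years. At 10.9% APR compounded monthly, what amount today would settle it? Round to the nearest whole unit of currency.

i = 0.109/12 = 0.00908333 per month; n = 3·12 = 36.
Discount factor = (1+0.00908333)^(−36) = 0.722149; PV = 75,000 × 0.722149 = 54,161.1741

R$54,161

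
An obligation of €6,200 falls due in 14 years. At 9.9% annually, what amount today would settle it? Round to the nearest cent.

€1,653.58

Discount factor = (1+0.099)^(−14) = 0.266706; PV = 6,200 × 0.266706 = 1,653.5754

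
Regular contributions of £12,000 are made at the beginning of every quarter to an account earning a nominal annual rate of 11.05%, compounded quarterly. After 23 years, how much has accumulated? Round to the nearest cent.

£5,030,102.79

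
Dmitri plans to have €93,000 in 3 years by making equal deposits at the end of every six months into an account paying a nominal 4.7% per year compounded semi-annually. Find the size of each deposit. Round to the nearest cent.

Periodic rate i = 0.047/2 = 0.0235; n = 3 × 2 = 6 periods.
PMT = 93000 / ( [(1+0.0235)^6 − 1] / 0.0235 ) = 93000 / 6.363742 = 14,614.0443

€14,614.04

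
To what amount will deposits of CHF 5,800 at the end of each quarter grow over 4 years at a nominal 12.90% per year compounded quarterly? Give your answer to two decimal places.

With 4 periods per year: i = 0.03225, n = 16.
FV = PMT · [(1+i)^n − 1] / i = 5800 · 20.518499 = 119,007.2953

CHF 119,007.30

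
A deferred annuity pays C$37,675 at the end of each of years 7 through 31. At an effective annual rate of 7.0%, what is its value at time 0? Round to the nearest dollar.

PV at t=6 (ordinary 25-year annuity): 37675 × a(25|0.07) = 37675 × 11.653583 = 439,048.7462
Discount back 6 years: 439,048.7462 × (1+0.07)^(−6) = 439,048.7462 × 0.666342 = 292,556.7179

C$292,557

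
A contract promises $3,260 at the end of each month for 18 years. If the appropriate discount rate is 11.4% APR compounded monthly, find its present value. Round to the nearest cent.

i = 0.114/12 = 0.0095 per month; n = 18·12 = 216.
PV = PMT · [1 − (1+i)^(−n)] / i = 3260 · 91.607565 = 298,640.6614

$298,640.66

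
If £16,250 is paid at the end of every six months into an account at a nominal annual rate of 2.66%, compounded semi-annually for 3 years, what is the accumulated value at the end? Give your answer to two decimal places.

£100,799.94

Periodic rate i = 0.0266/2 = 0.0133; n = 3 × 2 = 6 periods.
Accumulation factor s(6|0.0133) = 6.203073; FV = 16250 × 6.203073 = 100,799.9408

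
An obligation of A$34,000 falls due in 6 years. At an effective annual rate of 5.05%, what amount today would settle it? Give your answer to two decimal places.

PV = 34,000 / (1 + 0.0505)^6 = 34,000 / 1.343929 = 25,298.9547

A$25,298.95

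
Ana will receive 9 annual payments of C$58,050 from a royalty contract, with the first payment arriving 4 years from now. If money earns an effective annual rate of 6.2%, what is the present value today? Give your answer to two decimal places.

PV at t=3 (ordinary 9-year annuity): 58050 × a(9|0.062) = 58050 × 6.742879 = 391,424.1025
PV₀ = 391,424.1025 / (1+0.062)^3 = 391,424.1025 / 1.197770 = 326,793.9549

C$326,793.95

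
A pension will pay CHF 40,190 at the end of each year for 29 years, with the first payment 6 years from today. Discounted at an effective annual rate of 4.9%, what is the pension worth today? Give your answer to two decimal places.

CHF 484,449.72

Value one period before first payment (t=5): 40190 × [1 − (1+0.049)^(−29)] / 0.049 = 40190 × 15.311162 = 615,355.5909
Discount back 5 years: 615,355.5909 × (1+0.049)^(−5) = 615,355.5909 × 0.787268 = 484,449.7207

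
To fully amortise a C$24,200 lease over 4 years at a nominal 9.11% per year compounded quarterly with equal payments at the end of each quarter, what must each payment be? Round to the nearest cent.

C$1,821.75

Periodic rate i = 0.0911/4 = 0.022775; n = 4 × 4 = 16 periods.
PMT = 24200 / ( [1 − (1+0.022775)^(−16)] / 0.022775 ) = 24200 / 13.283932 = 1,821.7497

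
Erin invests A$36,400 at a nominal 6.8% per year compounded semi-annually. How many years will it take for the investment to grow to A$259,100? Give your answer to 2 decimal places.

Periodic rate i = 0.068/2 = 0.034.
n = ln(259100/36400) / ln(1+0.034) = ln(7.11813) / 0.033435 = 58.7007 half-years
= 58.7007/2 years

29.35 years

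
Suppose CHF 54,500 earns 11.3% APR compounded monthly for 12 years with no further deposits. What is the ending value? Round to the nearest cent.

CHF 210,157.24

Periodic rate i = 0.113/12 = 0.00941667; n = 12 × 12 = 144 periods.
54,500 × (1+0.00941667)^144 = 54,500 × 3.856096 = 210,157.2376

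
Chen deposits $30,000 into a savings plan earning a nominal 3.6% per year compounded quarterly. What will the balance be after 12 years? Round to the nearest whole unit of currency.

$46,121

With 4 periods per year: i = 0.009, n = 48.
FV = 30,000 × (1 + 0.009)^48 = 46,120.8427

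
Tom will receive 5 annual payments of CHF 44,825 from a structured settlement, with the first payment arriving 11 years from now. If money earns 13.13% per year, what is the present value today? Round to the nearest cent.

CHF 45,768.55

Value one period before first payment (t=10): 44825 × [1 − (1+0.1313)^(−5)] / 0.1313 = 44825 × 3.506103 = 157,161.0889
Discount back 10 years: 157,161.0889 × (1+0.1313)^(−10) = 157,161.0889 × 0.291221 = 45,768.5504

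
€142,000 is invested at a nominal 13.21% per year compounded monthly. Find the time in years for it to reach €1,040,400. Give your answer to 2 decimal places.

Periodic rate i = 0.1321/12 = 0.0110083.
(1+i)^n = 1.0404e+06/142000 = 7.32676, so n = ln 7.32676 / ln 1.01101 = 181.9054 months
= 181.9054/12 years

15.16 years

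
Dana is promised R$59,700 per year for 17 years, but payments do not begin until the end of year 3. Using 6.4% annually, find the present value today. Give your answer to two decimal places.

R$536,955.21

PV at t=2 (ordinary 17-year annuity): 59700 × a(17|0.064) = 59700 × 10.182326 = 607,884.8408
PV₀ = 607,884.8408 / (1+0.064)^2 = 607,884.8408 / 1.132096 = 536,955.2059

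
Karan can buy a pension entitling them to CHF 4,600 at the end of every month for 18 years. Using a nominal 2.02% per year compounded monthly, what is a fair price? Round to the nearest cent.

CHF 832,422.17

Periodic rate i = 0.0202/12 = 0.00168333; n = 18 × 12 = 216 periods.
PV = PMT · [1 − (1+i)^(−n)] / i = 4600 · 180.961341 = 832,422.1663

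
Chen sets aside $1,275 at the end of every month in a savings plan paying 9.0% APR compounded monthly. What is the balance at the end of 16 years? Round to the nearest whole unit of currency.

$543,673

i = 0.09/12 = 0.0075 per month; n = 16·12 = 192.
Accumulation factor s(192|0.0075) = 426.410427; FV = 1275 × 426.410427 = 543,673.2939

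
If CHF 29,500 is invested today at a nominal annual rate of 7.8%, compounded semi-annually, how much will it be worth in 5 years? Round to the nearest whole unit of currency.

Periodic rate i = 0.078/2 = 0.039; n = 5 × 2 = 10 periods.
29,500 × (1+0.039)^10 = 29,500 × 1.466073 = 43,249.1415

CHF 43,249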